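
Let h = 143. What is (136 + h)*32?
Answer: 8928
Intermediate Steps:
(136 + h)*32 = (136 + 143)*32 = 279*32 = 8928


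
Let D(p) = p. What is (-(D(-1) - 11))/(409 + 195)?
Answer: 3/151 ≈ 0.019868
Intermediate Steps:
(-(D(-1) - 11))/(409 + 195) = (-(-1 - 11))/(409 + 195) = -1*(-12)/604 = 12*(1/604) = 3/151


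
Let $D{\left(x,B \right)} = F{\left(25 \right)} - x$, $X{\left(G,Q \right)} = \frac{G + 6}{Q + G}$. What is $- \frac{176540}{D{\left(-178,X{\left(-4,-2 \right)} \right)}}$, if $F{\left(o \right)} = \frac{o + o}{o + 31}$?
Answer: $- \frac{4943120}{5009} \approx -986.85$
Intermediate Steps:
$F{\left(o \right)} = \frac{2 o}{31 + o}$
$X{\left(G,Q \right)} = \frac{6 + G}{G + Q}$
$D{\left(x,B \right)} = \frac{25}{28} - x$ ($D{\left(x,B \right)} = 2 \cdot 25 \frac{1}{31 + 25} - x = 2 \cdot 25 \cdot \frac{1}{56} - x = \frac{25}{28} - x$)
$- \frac{176540}{D{\left(-178,X{\left(-4,-2 \right)} \right)}} = - \frac{176540}{\frac{25}{28} - -178} = - \frac{176540}{\frac{25}{28} + 178} = - \frac{176540}{\frac{5009}{28}} = \left(-176540\right) \frac{28}{5009} = - \frac{4943120}{5009}$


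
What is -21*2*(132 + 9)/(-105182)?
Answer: 423/7513 ≈ 0.056302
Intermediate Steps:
-21*2*(132 + 9)/(-105182) = -21*2*141*(-1)/105182 = -5922*(-1)/105182 = -21*(-141/52591) = 423/7513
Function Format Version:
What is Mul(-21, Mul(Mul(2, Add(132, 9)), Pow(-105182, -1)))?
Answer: Rational(423, 7513) ≈ 0.056302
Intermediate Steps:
Mul(-21, Mul(Mul(2, Add(132, 9)), Pow(-105182, -1))) = Mul(-21, Mul(Mul(2, 141), Rational(-1, 105182))) = Mul(-21, Mul(282, Rational(-1, 105182))) = Mul(-21, Rational(-141, 52591)) = Rational(423, 7513)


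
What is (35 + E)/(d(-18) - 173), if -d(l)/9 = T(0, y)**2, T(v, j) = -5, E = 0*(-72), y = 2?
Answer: -35/398 ≈ -0.087940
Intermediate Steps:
E = 0
d(l) = -225 (d(l) = -9*(-5)**2 = -9*25 = -225)
(35 + E)/(d(-18) - 173) = (35 + 0)/(-225 - 173) = 35/(-398) = 35*(-1/398) = -35/398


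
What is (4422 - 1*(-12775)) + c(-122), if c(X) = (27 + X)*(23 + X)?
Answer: 26602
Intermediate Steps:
c(X) = (23 + X)*(27 + X)
(4422 - 1*(-12775)) + c(-122) = (4422 - 1*(-12775)) + (621 + (-122)² + 50*(-122)) = (4422 + 12775) + (621 + 14884 - 6100) = 17197 + 9405 = 26602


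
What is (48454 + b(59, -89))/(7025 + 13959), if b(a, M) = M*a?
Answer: 43203/20984 ≈ 2.0589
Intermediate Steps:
(48454 + b(59, -89))/(7025 + 13959) = (48454 - 89*59)/(7025 + 13959) = (48454 - 5251)/20984 = 43203*(1/20984) = 43203/20984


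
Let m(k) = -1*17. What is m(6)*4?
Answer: -68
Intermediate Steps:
m(k) = -17
m(6)*4 = -17*4 = -68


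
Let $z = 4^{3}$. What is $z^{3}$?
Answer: $262144$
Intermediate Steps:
$z = 64$
$z^{3} = 64^{3} = 262144$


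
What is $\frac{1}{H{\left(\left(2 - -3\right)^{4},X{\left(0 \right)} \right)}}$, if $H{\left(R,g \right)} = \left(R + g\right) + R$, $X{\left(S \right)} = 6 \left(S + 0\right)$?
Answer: $\frac{1}{1250} \approx 0.0008$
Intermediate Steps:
$X{\left(S \right)} = 6 S$
$H{\left(R,g \right)} = g + 2 R$
$\frac{1}{H{\left(\left(2 - -3\right)^{4},X{\left(0 \right)} \right)}} = \frac{1}{6 \cdot 0 + 2 \left(2 - -3\right)^{4}} = \frac{1}{0 + 2 \left(2 + 3\right)^{4}} = \frac{1}{0 + 2 \cdot 5^{4}} = \frac{1}{0 + 2 \cdot 625} = \frac{1}{0 + 1250} = \frac{1}{1250}$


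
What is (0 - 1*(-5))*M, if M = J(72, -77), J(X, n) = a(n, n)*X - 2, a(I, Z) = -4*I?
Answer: 110870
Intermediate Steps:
J(X, n) = -2 - 4*X*n (J(X, n) = (-4*n)*X - 2 = -4*X*n - 2 = -2 - 4*X*n)
M = 22174 (M = -2 - 4*72*(-77) = -2 + 22176 = 22174)
(0 - 1*(-5))*M = (0 - 1*(-5))*22174 = (0 + 5)*22174 = 5*22174 = 110870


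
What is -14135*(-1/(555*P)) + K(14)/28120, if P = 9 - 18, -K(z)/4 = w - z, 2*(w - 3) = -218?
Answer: -53389/18981 ≈ -2.8128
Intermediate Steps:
w = -106 (w = 3 + (½)*(-218) = 3 - 109 = -106)
K(z) = 424 + 4*z (K(z) = -4*(-106 - z) = 424 + 4*z)
P = -9
-14135*(-1/(555*P)) + K(14)/28120 = -14135/(-15*37*(-9)) + (424 + 4*14)/28120 = -14135/((-555*(-9))) + (424 + 56)*(1/28120) = -14135/4995 + 480*(1/28120) = -14135*1/4995 + 12/703 = -2827/999 + 12/703 = -53389/18981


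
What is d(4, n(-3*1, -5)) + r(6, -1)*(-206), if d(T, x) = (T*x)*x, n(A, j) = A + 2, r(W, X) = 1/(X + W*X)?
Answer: 234/7 ≈ 33.429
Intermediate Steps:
n(A, j) = 2 + A
d(T, x) = T*x²
d(4, n(-3*1, -5)) + r(6, -1)*(-206) = 4*(2 - 3*1)² + (1/((-1)*(1 + 6)))*(-206) = 4*(2 - 3)² - 1/7*(-206) = 4*(-1)² - 1*⅐*(-206) = 4*1 - ⅐*(-206) = 4 + 206/7 = 234/7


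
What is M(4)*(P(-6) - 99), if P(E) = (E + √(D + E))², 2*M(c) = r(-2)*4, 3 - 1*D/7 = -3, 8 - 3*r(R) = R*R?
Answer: -264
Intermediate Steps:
r(R) = 8/3 - R²/3 (r(R) = 8/3 - R*R/3 = 8/3 - R²/3)
D = 42 (D = 21 - 7*(-3) = 21 + 21 = 42)
M(c) = 8/3 (M(c) = ((8/3 - ⅓*(-2)²)*4)/2 = ((8/3 - ⅓*4)*4)/2 = ((8/3 - 4/3)*4)/2 = ((4/3)*4)/2 = (½)*(16/3) = 8/3)
P(E) = (E + √(42 + E))²
M(4)*(P(-6) - 99) = 8*((-6 + √(42 - 6))² - 99)/3 = 8*((-6 + √36)² - 99)/3 = 8*((-6 + 6)² - 99)/3 = 8*(0² - 99)/3 = 8*(0 - 99)/3 = (8/3)*(-99) = -264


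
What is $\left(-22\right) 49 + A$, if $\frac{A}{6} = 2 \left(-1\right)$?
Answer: $-1090$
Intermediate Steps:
$A = -12$ ($A = 6 \cdot 2 \left(-1\right) = 6 \left(-2\right) = -12$)
$\left(-22\right) 49 + A = \left(-22\right) 49 - 12 = -1078 - 12 = -1090$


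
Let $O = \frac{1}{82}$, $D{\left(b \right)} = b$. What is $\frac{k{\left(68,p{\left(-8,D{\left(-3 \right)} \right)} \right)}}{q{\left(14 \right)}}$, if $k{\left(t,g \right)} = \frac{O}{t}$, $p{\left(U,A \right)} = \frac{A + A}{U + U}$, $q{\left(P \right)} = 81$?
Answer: $\frac{1}{451656} \approx 2.2141 \cdot 10^{-6}$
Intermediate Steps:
$O = \frac{1}{82} \approx 0.012195$
$p{\left(U,A \right)} = \frac{A}{U}$ ($p{\left(U,A \right)} = \frac{2 A}{2 U} = 2 A \frac{1}{2 U} = \frac{A}{U}$)
$k{\left(t,g \right)} = \frac{1}{82 t}$
$\frac{k{\left(68,p{\left(-8,D{\left(-3 \right)} \right)} \right)}}{q{\left(14 \right)}} = \frac{\frac{1}{82} \cdot \frac{1}{68}}{81} = \frac{1}{82} \cdot \frac{1}{68} \cdot \frac{1}{81} = \frac{1}{5576} \cdot \frac{1}{81} = \frac{1}{451656}$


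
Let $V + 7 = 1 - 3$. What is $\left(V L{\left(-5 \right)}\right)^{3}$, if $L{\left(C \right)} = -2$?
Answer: $5832$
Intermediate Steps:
$V = -9$ ($V = -7 + \left(1 - 3\right) = -7 - 2 = -9$)
$\left(V L{\left(-5 \right)}\right)^{3} = \left(\left(-9\right) \left(-2\right)\right)^{3} = 18^{3} = 5832$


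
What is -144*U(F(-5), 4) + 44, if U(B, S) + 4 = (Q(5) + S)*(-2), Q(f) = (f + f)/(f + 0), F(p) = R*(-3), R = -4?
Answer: 2348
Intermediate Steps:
F(p) = 12 (F(p) = -4*(-3) = 12)
Q(f) = 2 (Q(f) = (2*f)/f = 2)
U(B, S) = -8 - 2*S (U(B, S) = -4 + (2 + S)*(-2) = -4 + (-4 - 2*S) = -8 - 2*S)
-144*U(F(-5), 4) + 44 = -144*(-8 - 2*4) + 44 = -144*(-8 - 8) + 44 = -144*(-16) + 44 = 2304 + 44 = 2348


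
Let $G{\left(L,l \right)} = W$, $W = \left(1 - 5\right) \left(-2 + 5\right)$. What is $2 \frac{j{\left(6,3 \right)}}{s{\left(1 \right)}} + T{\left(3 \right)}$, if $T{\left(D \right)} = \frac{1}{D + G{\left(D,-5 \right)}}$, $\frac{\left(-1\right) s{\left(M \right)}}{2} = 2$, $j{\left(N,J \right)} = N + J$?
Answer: $- \frac{83}{18} \approx -4.6111$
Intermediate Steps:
$j{\left(N,J \right)} = J + N$
$s{\left(M \right)} = -4$ ($s{\left(M \right)} = \left(-2\right) 2 = -4$)
$W = -12$ ($W = \left(-4\right) 3 = -12$)
$G{\left(L,l \right)} = -12$
$T{\left(D \right)} = \frac{1}{-12 + D}$ ($T{\left(D \right)} = \frac{1}{D - 12} = \frac{1}{-12 + D}$)
$2 \frac{j{\left(6,3 \right)}}{s{\left(1 \right)}} + T{\left(3 \right)} = 2 \frac{3 + 6}{-4} + \frac{1}{-12 + 3} = 2 \cdot 9 \left(- \frac{1}{4}\right) + \frac{1}{-9} = 2 \left(- \frac{9}{4}\right) - \frac{1}{9} = - \frac{9}{2} - \frac{1}{9} = - \frac{83}{18}$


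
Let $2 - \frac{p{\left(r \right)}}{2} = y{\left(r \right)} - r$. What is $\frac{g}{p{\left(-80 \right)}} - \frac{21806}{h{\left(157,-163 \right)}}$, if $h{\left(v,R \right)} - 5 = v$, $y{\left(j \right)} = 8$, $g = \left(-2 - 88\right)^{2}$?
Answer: $- \frac{632854}{3483} \approx -181.7$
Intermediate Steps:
$g = 8100$ ($g = \left(-90\right)^{2} = 8100$)
$h{\left(v,R \right)} = 5 + v$
$p{\left(r \right)} = -12 + 2 r$ ($p{\left(r \right)} = 4 - 2 \left(8 - r\right) = 4 + \left(-16 + 2 r\right) = -12 + 2 r$)
$\frac{g}{p{\left(-80 \right)}} - \frac{21806}{h{\left(157,-163 \right)}} = \frac{8100}{-12 + 2 \left(-80\right)} - \frac{21806}{5 + 157} = \frac{8100}{-12 - 160} - \frac{21806}{162} = \frac{8100}{-172} - \frac{10903}{81} = 8100 \left(- \frac{1}{172}\right) - \frac{10903}{81} = - \frac{2025}{43} - \frac{10903}{81} = - \frac{632854}{3483}$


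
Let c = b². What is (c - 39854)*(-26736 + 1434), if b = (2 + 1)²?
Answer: 1006336446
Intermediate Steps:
b = 9 (b = 3² = 9)
c = 81 (c = 9² = 81)
(c - 39854)*(-26736 + 1434) = (81 - 39854)*(-26736 + 1434) = -39773*(-25302) = 1006336446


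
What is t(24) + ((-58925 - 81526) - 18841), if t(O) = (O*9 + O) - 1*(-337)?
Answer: -158715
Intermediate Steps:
t(O) = 337 + 10*O (t(O) = (9*O + O) + 337 = 10*O + 337 = 337 + 10*O)
t(24) + ((-58925 - 81526) - 18841) = (337 + 10*24) + ((-58925 - 81526) - 18841) = (337 + 240) + (-140451 - 18841) = 577 - 159292 = -158715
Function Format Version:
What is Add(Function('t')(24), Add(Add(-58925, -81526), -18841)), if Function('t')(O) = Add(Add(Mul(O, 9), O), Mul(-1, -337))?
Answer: -158715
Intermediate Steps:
Function('t')(O) = Add(337, Mul(10, O)) (Function('t')(O) = Add(Add(Mul(9, O), O), 337) = Add(Mul(10, O), 337) = Add(337, Mul(10, O)))
Add(Function('t')(24), Add(Add(-58925, -81526), -18841)) = Add(Add(337, Mul(10, 24)), Add(Add(-58925, -81526), -18841)) = Add(Add(337, 240), Add(-140451, -18841)) = Add(577, -159292) = -158715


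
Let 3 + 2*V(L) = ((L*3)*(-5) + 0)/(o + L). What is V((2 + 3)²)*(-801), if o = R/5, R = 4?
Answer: 301977/43 ≈ 7022.7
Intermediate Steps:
o = ⅘ (o = 4/5 = 4*(⅕) = ⅘ ≈ 0.80000)
V(L) = -3/2 - 15*L/(2*(⅘ + L)) (V(L) = -3/2 + (((L*3)*(-5) + 0)/(⅘ + L))/2 = -3/2 + (((3*L)*(-5) + 0)/(⅘ + L))/2 = -3/2 + ((-15*L + 0)/(⅘ + L))/2 = -3/2 + ((-15*L)/(⅘ + L))/2 = -3/2 + (-15*L/(⅘ + L))/2 = -3/2 - 15*L/(2*(⅘ + L)))
V((2 + 3)²)*(-801) = (3*(-2 - 15*(2 + 3)²)/(4 + 5*(2 + 3)²))*(-801) = (3*(-2 - 15*5²)/(4 + 5*5²))*(-801) = (3*(-2 - 15*25)/(4 + 5*25))*(-801) = (3*(-2 - 375)/(4 + 125))*(-801) = (3*(-377)/129)*(-801) = (3*(1/129)*(-377))*(-801) = -377/43*(-801) = 301977/43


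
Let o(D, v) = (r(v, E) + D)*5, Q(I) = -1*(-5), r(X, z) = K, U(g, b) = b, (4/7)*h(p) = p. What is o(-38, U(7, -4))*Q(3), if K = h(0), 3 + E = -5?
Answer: -950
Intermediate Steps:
E = -8 (E = -3 - 5 = -8)
h(p) = 7*p/4
K = 0 (K = (7/4)*0 = 0)
r(X, z) = 0
Q(I) = 5
o(D, v) = 5*D (o(D, v) = (0 + D)*5 = D*5 = 5*D)
o(-38, U(7, -4))*Q(3) = (5*(-38))*5 = -190*5 = -950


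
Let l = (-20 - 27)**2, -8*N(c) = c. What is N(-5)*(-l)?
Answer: -11045/8 ≈ -1380.6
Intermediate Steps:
N(c) = -c/8
l = 2209 (l = (-47)**2 = 2209)
N(-5)*(-l) = (-1/8*(-5))*(-1*2209) = (5/8)*(-2209) = -11045/8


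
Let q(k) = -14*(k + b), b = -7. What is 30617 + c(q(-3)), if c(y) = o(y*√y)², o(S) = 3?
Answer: 30626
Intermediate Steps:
q(k) = 98 - 14*k (q(k) = -14*(k - 7) = -14*(-7 + k) = 98 - 14*k)
c(y) = 9 (c(y) = 3² = 9)
30617 + c(q(-3)) = 30617 + 9 = 30626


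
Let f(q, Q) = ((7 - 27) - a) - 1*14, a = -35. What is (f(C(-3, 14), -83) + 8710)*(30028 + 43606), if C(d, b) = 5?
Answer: 641425774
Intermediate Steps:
f(q, Q) = 1 (f(q, Q) = ((7 - 27) - 1*(-35)) - 1*14 = (-20 + 35) - 14 = 15 - 14 = 1)
(f(C(-3, 14), -83) + 8710)*(30028 + 43606) = (1 + 8710)*(30028 + 43606) = 8711*73634 = 641425774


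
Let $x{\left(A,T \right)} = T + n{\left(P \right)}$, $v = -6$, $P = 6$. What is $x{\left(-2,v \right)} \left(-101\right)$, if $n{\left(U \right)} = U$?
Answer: $0$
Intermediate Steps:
$x{\left(A,T \right)} = 6 + T$ ($x{\left(A,T \right)} = T + 6 = 6 + T$)
$x{\left(-2,v \right)} \left(-101\right) = \left(6 - 6\right) \left(-101\right) = 0 \left(-101\right) = 0$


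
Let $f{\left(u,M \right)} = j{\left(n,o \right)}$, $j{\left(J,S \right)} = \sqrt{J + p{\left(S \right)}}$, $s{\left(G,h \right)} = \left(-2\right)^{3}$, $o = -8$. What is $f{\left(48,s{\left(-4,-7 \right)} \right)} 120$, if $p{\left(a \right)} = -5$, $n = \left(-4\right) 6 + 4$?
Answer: $600 i \approx 600.0 i$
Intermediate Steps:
$n = -20$ ($n = -24 + 4 = -20$)
$s{\left(G,h \right)} = -8$
$j{\left(J,S \right)} = \sqrt{-5 + J}$ ($j{\left(J,S \right)} = \sqrt{J - 5} = \sqrt{-5 + J}$)
$f{\left(u,M \right)} = 5 i$ ($f{\left(u,M \right)} = \sqrt{-5 - 20} = \sqrt{-25} = 5 i$)
$f{\left(48,s{\left(-4,-7 \right)} \right)} 120 = 5 i 120 = 600 i$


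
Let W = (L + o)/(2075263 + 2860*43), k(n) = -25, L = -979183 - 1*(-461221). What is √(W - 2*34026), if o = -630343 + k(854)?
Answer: I*√328848317986642738/2198243 ≈ 260.87*I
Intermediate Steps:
L = -517962 (L = -979183 + 461221 = -517962)
o = -630368 (o = -630343 - 25 = -630368)
W = -1148330/2198243 (W = (-517962 - 630368)/(2075263 + 2860*43) = -1148330/(2075263 + 122980) = -1148330/2198243 ≈ -0.52239)
√(W - 2*34026) = √(-1148330/2198243 - 2*34026) = √(-1148330/2198243 - 68052) = √(-149595980966/2198243) = I*√328848317986642738/2198243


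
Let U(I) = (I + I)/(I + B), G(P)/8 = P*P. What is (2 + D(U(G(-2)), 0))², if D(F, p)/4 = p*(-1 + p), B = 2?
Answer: 4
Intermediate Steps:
G(P) = 8*P² (G(P) = 8*(P*P) = 8*P²)
U(I) = 2*I/(2 + I) (U(I) = (I + I)/(I + 2) = (2*I)/(2 + I) = 2*I/(2 + I))
D(F, p) = 4*p*(-1 + p) (D(F, p) = 4*(p*(-1 + p)) = 4*p*(-1 + p))
(2 + D(U(G(-2)), 0))² = (2 + 4*0*(-1 + 0))² = (2 + 4*0*(-1))² = (2 + 0)² = 2² = 4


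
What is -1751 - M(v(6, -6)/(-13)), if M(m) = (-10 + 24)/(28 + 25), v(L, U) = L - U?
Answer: -92817/53 ≈ -1751.3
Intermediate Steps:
M(m) = 14/53
-1751 - M(v(6, -6)/(-13)) = -1751 - 1*14/53 = -1751 - 14/53 = -92817/53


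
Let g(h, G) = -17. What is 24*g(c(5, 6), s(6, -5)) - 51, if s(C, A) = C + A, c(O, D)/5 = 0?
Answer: -459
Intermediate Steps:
c(O, D) = 0 (c(O, D) = 5*0 = 0)
s(C, A) = A + C
24*g(c(5, 6), s(6, -5)) - 51 = 24*(-17) - 51 = -408 - 51 = -459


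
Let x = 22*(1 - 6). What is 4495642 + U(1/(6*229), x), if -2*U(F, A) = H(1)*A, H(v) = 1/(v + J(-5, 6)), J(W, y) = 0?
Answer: 4495697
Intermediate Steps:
H(v) = 1/v (H(v) = 1/(v + 0) = 1/v)
x = -110 (x = 22*(-5) = -110)
U(F, A) = -A/2 (U(F, A) = -A/(2*1) = -A/2)
4495642 + U(1/(6*229), x) = 4495642 - ½*(-110) = 4495642 + 55 = 4495697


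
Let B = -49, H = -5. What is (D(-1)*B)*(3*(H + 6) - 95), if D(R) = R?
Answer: -4508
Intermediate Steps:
(D(-1)*B)*(3*(H + 6) - 95) = (-1*(-49))*(3*(-5 + 6) - 95) = 49*(3*1 - 95) = 49*(3 - 95) = 49*(-92) = -4508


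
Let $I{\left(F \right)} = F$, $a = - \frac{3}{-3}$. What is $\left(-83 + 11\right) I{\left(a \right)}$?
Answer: $-72$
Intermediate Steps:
$a = 1$ ($a = \left(-3\right) \left(- \frac{1}{3}\right) = 1$)
$\left(-83 + 11\right) I{\left(a \right)} = \left(-83 + 11\right) 1 = \left(-72\right) 1 = -72$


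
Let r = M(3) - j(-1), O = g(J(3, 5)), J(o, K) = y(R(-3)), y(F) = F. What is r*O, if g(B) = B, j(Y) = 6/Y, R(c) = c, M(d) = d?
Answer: -27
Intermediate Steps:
J(o, K) = -3
O = -3
r = 9 (r = 3 - 6/(-1) = 3 - 6*(-1) = 3 - 1*(-6) = 3 + 6 = 9)
r*O = 9*(-3) = -27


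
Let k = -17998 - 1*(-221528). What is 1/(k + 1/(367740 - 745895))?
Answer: 378155/76965887149 ≈ 4.9133e-6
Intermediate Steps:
k = 203530 (k = -17998 + 221528 = 203530)
1/(k + 1/(367740 - 745895)) = 1/(203530 + 1/(367740 - 745895)) = 1/(203530 + 1/(-378155)) = 1/(203530 - 1/378155) = 1/(76965887149/378155) = 378155/76965887149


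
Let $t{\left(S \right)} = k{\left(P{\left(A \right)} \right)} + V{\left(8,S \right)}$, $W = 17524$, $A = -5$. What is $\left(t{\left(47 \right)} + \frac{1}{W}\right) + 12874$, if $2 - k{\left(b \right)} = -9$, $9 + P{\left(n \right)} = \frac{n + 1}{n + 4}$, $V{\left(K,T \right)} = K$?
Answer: $\frac{225936933}{17524} \approx 12893.0$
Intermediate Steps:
$P{\left(n \right)} = -9 + \frac{1 + n}{4 + n}$ ($P{\left(n \right)} = -9 + \frac{n + 1}{n + 4} = -9 + \frac{1 + n}{4 + n}$)
$k{\left(b \right)} = 11$ ($k{\left(b \right)} = 2 - -9 = 2 + 9 = 11$)
$t{\left(S \right)} = 19$ ($t{\left(S \right)} = 11 + 8 = 19$)
$\left(t{\left(47 \right)} + \frac{1}{W}\right) + 12874 = \left(19 + \frac{1}{17524}\right) + 12874 = \frac{332957}{17524} + 12874 = \frac{225936933}{17524}$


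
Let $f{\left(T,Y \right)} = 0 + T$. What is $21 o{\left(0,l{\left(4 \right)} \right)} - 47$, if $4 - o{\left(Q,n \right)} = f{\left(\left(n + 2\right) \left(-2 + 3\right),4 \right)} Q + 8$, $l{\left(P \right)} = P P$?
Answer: $-131$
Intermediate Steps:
$l{\left(P \right)} = P^{2}$
$f{\left(T,Y \right)} = T$
$o{\left(Q,n \right)} = -4 - Q \left(2 + n\right)$ ($o{\left(Q,n \right)} = 4 - \left(\left(n + 2\right) \left(-2 + 3\right) Q + 8\right) = 4 - \left(\left(2 + n\right) 1 Q + 8\right) = 4 - \left(\left(2 + n\right) Q + 8\right) = 4 - \left(Q \left(2 + n\right) + 8\right) = 4 - \left(8 + Q \left(2 + n\right)\right) = -4 - Q \left(2 + n\right)$)
$21 o{\left(0,l{\left(4 \right)} \right)} - 47 = 21 \left(-4 - 0 \left(2 + 4^{2}\right)\right) - 47 = 21 \left(-4 - 0 \left(2 + 16\right)\right) - 47 = 21 \left(-4 - 0 \cdot 18\right) - 47 = 21 \left(-4 + 0\right) - 47 = 21 \left(-4\right) - 47 = -84 - 47 = -131$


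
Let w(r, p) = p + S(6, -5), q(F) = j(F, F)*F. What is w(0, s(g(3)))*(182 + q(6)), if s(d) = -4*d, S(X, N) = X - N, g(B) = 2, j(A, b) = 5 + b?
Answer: 744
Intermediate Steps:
q(F) = F*(5 + F) (q(F) = (5 + F)*F = F*(5 + F))
w(r, p) = 11 + p (w(r, p) = p + (6 - 1*(-5)) = p + (6 + 5) = p + 11 = 11 + p)
w(0, s(g(3)))*(182 + q(6)) = (11 - 4*2)*(182 + 6*(5 + 6)) = (11 - 8)*(182 + 6*11) = 3*(182 + 66) = 3*248 = 744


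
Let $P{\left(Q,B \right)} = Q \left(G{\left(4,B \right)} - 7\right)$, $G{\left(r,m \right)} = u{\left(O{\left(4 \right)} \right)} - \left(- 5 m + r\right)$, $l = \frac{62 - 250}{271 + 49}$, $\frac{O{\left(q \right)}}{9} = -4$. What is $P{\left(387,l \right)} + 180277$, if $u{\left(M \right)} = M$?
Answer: $\frac{2575219}{16} \approx 1.6095 \cdot 10^{5}$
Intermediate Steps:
$O{\left(q \right)} = -36$ ($O{\left(q \right)} = 9 \left(-4\right) = -36$)
$l = - \frac{47}{80}$ ($l = - \frac{188}{320} = \left(-188\right) \frac{1}{320} = - \frac{47}{80} \approx -0.5875$)
$G{\left(r,m \right)} = -36 - r + 5 m$ ($G{\left(r,m \right)} = -36 - \left(- 5 m + r\right) = -36 - \left(r - 5 m\right) = -36 + \left(- r + 5 m\right) = -36 - r + 5 m$)
$P{\left(Q,B \right)} = Q \left(-47 + 5 B\right)$ ($P{\left(Q,B \right)} = Q \left(\left(-36 - 4 + 5 B\right) - 7\right) = Q \left(\left(-40 + 5 B\right) - 7\right) = Q \left(-47 + 5 B\right)$)
$P{\left(387,l \right)} + 180277 = 387 \left(-47 + 5 \left(- \frac{47}{80}\right)\right) + 180277 = 387 \left(-47 - \frac{47}{16}\right) + 180277 = 387 \left(- \frac{799}{16}\right) + 180277 = - \frac{309213}{16} + 180277 = \frac{2575219}{16}$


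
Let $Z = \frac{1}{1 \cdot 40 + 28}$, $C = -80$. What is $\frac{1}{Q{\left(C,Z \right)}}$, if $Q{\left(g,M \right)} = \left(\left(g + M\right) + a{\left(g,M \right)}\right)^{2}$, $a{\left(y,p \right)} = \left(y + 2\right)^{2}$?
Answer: $\frac{4624}{166686842529} \approx 2.7741 \cdot 10^{-8}$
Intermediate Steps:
$a{\left(y,p \right)} = \left(2 + y\right)^{2}$
$Z = \frac{1}{68}$ ($Z = \frac{1}{40 + 28} = \frac{1}{68} \approx 0.014706$)
$Q{\left(g,M \right)} = \left(M + g + \left(2 + g\right)^{2}\right)^{2}$ ($Q{\left(g,M \right)} = \left(\left(g + M\right) + \left(2 + g\right)^{2}\right)^{2} = \left(\left(M + g\right) + \left(2 + g\right)^{2}\right)^{2} = \left(M + g + \left(2 + g\right)^{2}\right)^{2}$)
$\frac{1}{Q{\left(C,Z \right)}} = \frac{1}{\left(\frac{1}{68} - 80 + \left(2 - 80\right)^{2}\right)^{2}} = \frac{1}{\left(\frac{1}{68} - 80 + \left(-78\right)^{2}\right)^{2}} = \frac{1}{\left(\frac{1}{68} - 80 + 6084\right)^{2}} = \frac{1}{\left(\frac{408273}{68}\right)^{2}} = \frac{1}{\frac{166686842529}{4624}} = \frac{4624}{166686842529}$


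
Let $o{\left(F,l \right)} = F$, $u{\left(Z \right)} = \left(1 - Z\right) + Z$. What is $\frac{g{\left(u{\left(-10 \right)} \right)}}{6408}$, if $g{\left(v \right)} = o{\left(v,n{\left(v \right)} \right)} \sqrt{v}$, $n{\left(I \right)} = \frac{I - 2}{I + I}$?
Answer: $\frac{1}{6408} \approx 0.00015605$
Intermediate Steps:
$n{\left(I \right)} = \frac{-2 + I}{2 I}$
$u{\left(Z \right)} = 1$
$g{\left(v \right)} = v^{\frac{3}{2}}$ ($g{\left(v \right)} = v \sqrt{v} = v^{\frac{3}{2}}$)
$\frac{g{\left(u{\left(-10 \right)} \right)}}{6408} = \frac{1^{\frac{3}{2}}}{6408} = 1 \cdot \frac{1}{6408} = \frac{1}{6408}$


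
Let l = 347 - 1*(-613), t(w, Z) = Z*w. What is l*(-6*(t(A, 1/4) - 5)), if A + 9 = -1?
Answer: 43200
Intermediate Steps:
A = -10 (A = -9 - 1 = -10)
l = 960 (l = 347 + 613 = 960)
l*(-6*(t(A, 1/4) - 5)) = 960*(-6*(-10/4 - 5)) = 960*(-6*((¼)*(-10) - 5)) = 960*(-6*(-5/2 - 5)) = 960*(-6*(-15/2)) = 960*45 = 43200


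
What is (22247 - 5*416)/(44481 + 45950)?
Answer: 20167/90431 ≈ 0.22301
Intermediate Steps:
(22247 - 5*416)/(44481 + 45950) = (22247 - 2080)/90431 = 20167*(1/90431) = 20167/90431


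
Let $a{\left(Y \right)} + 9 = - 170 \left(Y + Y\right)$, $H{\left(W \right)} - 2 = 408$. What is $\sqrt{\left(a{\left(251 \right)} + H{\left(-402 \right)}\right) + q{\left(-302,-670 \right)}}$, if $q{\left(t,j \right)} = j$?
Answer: $i \sqrt{85609} \approx 292.59 i$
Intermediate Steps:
$H{\left(W \right)} = 410$ ($H{\left(W \right)} = 2 + 408 = 410$)
$a{\left(Y \right)} = -9 - 340 Y$ ($a{\left(Y \right)} = -9 - 170 \left(Y + Y\right) = -9 - 170 \cdot 2 Y = -9 - 340 Y$)
$\sqrt{\left(a{\left(251 \right)} + H{\left(-402 \right)}\right) + q{\left(-302,-670 \right)}} = \sqrt{\left(\left(-9 - 85340\right) + 410\right) - 670} = \sqrt{\left(-85349 + 410\right) - 670} = \sqrt{-84939 - 670} = \sqrt{-85609} = i \sqrt{85609}$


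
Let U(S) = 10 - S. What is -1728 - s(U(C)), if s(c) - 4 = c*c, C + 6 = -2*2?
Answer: -2132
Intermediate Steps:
C = -10 (C = -6 - 2*2 = -6 - 4 = -10)
s(c) = 4 + c² (s(c) = 4 + c*c = 4 + c²)
-1728 - s(U(C)) = -1728 - (4 + (10 - 1*(-10))²) = -1728 - (4 + (10 + 10)²) = -1728 - (4 + 20²) = -1728 - (4 + 400) = -1728 - 1*404 = -1728 - 404 = -2132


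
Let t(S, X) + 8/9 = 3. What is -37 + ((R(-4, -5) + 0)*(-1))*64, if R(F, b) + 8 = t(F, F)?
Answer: 3059/9 ≈ 339.89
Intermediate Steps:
t(S, X) = 19/9 (t(S, X) = -8/9 + 3 = 19/9)
R(F, b) = -53/9 (R(F, b) = -8 + 19/9 = -53/9)
-37 + ((R(-4, -5) + 0)*(-1))*64 = -37 + ((-53/9 + 0)*(-1))*64 = -37 - 53/9*(-1)*64 = -37 + (53/9)*64 = -37 + 3392/9 = 3059/9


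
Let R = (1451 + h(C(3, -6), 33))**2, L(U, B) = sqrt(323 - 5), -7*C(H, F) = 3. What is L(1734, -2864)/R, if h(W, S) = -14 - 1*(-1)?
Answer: sqrt(318)/2067844 ≈ 8.6237e-6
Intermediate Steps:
C(H, F) = -3/7 (C(H, F) = -1/7*3 = -3/7)
L(U, B) = sqrt(318)
h(W, S) = -13 (h(W, S) = -14 + 1 = -13)
R = 2067844 (R = (1451 - 13)**2 = 1438**2 = 2067844)
L(1734, -2864)/R = sqrt(318)/2067844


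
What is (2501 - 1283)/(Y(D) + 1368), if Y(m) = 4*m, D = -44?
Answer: 609/596 ≈ 1.0218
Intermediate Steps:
(2501 - 1283)/(Y(D) + 1368) = (2501 - 1283)/(4*(-44) + 1368) = 1218/(-176 + 1368) = 1218/1192 = 1218*(1/1192) = 609/596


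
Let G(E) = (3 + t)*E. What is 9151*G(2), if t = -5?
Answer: -36604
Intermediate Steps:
G(E) = -2*E (G(E) = (3 - 5)*E = -2*E)
9151*G(2) = 9151*(-2*2) = 9151*(-4) = -36604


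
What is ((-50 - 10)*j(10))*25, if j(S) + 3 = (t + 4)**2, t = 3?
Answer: -69000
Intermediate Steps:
j(S) = 46 (j(S) = -3 + (3 + 4)**2 = -3 + 7**2 = -3 + 49 = 46)
((-50 - 10)*j(10))*25 = ((-50 - 10)*46)*25 = -60*46*25 = -2760*25 = -69000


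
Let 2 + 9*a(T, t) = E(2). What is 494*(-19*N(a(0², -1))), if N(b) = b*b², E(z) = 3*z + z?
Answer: -75088/27 ≈ -2781.0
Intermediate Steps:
E(z) = 4*z
a(T, t) = ⅔ (a(T, t) = -2/9 + (4*2)/9 = -2/9 + (⅑)*8 = -2/9 + 8/9 = ⅔)
N(b) = b³
494*(-19*N(a(0², -1))) = 494*(-19*(⅔)³) = 494*(-19*8/27) = 494*(-152/27) = -75088/27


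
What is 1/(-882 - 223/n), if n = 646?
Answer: -646/569995 ≈ -0.0011333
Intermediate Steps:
1/(-882 - 223/n) = 1/(-882 - 223/646) = 1/(-569995/646) = -646/569995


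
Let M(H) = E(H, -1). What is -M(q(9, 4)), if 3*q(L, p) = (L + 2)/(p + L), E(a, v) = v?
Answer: 1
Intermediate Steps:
q(L, p) = (2 + L)/(3*(L + p)) (q(L, p) = ((L + 2)/(p + L))/3 = ((2 + L)/(L + p))/3 = (2 + L)/(3*(L + p)))
M(H) = -1
-M(q(9, 4)) = -1*(-1) = 1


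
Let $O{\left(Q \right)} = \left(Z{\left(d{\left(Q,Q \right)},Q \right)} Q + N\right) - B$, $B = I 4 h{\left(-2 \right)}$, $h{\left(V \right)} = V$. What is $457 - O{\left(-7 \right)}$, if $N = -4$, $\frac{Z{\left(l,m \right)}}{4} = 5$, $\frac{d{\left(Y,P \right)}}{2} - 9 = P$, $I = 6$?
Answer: $553$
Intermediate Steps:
$d{\left(Y,P \right)} = 18 + 2 P$
$Z{\left(l,m \right)} = 20$ ($Z{\left(l,m \right)} = 4 \cdot 5 = 20$)
$B = -48$ ($B = 6 \cdot 4 \left(-2\right) = 24 \left(-2\right) = -48$)
$O{\left(Q \right)} = 44 + 20 Q$ ($O{\left(Q \right)} = \left(20 Q - 4\right) - -48 = \left(-4 + 20 Q\right) + 48 = 44 + 20 Q$)
$457 - O{\left(-7 \right)} = 457 - \left(44 + 20 \left(-7\right)\right) = 457 - \left(44 - 140\right) = 457 - -96 = 457 + 96 = 553$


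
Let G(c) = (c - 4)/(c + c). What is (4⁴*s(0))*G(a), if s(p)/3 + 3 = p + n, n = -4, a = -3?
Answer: -6272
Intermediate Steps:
G(c) = (-4 + c)/(2*c) (G(c) = (-4 + c)/((2*c)) = (-4 + c)*(1/(2*c)) = (-4 + c)/(2*c))
s(p) = -21 + 3*p (s(p) = -9 + 3*(p - 4) = -9 + 3*(-4 + p) = -9 + (-12 + 3*p) = -21 + 3*p)
(4⁴*s(0))*G(a) = (4⁴*(-21 + 3*0))*((½)*(-4 - 3)/(-3)) = (256*(-21 + 0))*((½)*(-⅓)*(-7)) = (256*(-21))*(7/6) = -5376*7/6 = -6272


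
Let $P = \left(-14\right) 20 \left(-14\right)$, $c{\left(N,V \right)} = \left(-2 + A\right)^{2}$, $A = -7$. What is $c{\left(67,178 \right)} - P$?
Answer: $-3839$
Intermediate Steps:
$c{\left(N,V \right)} = 81$ ($c{\left(N,V \right)} = \left(-2 - 7\right)^{2} = \left(-9\right)^{2} = 81$)
$P = 3920$ ($P = \left(-280\right) \left(-14\right) = 3920$)
$c{\left(67,178 \right)} - P = 81 - 3920 = -3839$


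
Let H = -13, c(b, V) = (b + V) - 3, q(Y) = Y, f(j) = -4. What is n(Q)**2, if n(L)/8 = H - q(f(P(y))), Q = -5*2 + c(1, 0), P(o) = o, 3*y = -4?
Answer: 5184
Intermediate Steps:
y = -4/3 (y = (1/3)*(-4) = -4/3 ≈ -1.3333)
c(b, V) = -3 + V + b (c(b, V) = (V + b) - 3 = -3 + V + b)
Q = -12 (Q = -5*2 + (-3 + 0 + 1) = -10 - 2 = -12)
n(L) = -72 (n(L) = 8*(-13 - 1*(-4)) = 8*(-13 + 4) = 8*(-9) = -72)
n(Q)**2 = (-72)**2 = 5184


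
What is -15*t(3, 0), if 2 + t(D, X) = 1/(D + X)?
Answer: 25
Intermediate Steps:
t(D, X) = -2 + 1/(D + X)
-15*t(3, 0) = -15*(1 - 2*3 - 2*0)/(3 + 0) = -15*(1 - 6 + 0)/3 = -5*(-5) = -15*(-5/3) = 25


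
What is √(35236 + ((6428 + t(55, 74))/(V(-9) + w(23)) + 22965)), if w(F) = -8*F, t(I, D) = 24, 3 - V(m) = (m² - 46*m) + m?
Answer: √25888681205/667 ≈ 241.23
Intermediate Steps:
V(m) = 3 - m² + 45*m (V(m) = 3 - ((m² - 46*m) + m) = 3 - (m² - 45*m) = 3 + (-m² + 45*m) = 3 - m² + 45*m)
√(35236 + ((6428 + t(55, 74))/(V(-9) + w(23)) + 22965)) = √(35236 + ((6428 + 24)/((3 - 1*(-9)² + 45*(-9)) - 8*23) + 22965)) = √(35236 + (6452/((3 - 1*81 - 405) - 184) + 22965)) = √(35236 + (6452/((3 - 81 - 405) - 184) + 22965)) = √(35236 + (6452/(-483 - 184) + 22965)) = √(35236 + (6452/(-667) + 22965)) = √(35236 + (6452*(-1/667) + 22965)) = √(35236 + (-6452/667 + 22965)) = √(35236 + 15311203/667) = √(38813615/667) = √25888681205/667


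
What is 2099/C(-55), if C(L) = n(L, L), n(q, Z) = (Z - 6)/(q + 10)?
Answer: 94455/61 ≈ 1548.4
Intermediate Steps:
n(q, Z) = (-6 + Z)/(10 + q)
C(L) = (-6 + L)/(10 + L)
2099/C(-55) = 2099/(((-6 - 55)/(10 - 55))) = 2099/((-61/(-45))) = 2099/((-1/45*(-61))) = 2099/(61/45) = 2099*(45/61) = 94455/61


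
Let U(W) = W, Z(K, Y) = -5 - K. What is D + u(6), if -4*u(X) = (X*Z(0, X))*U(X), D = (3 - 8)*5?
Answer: 20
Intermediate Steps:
D = -25 (D = -5*5 = -25)
u(X) = 5*X²/4 (u(X) = -X*(-5 - 1*0)*X/4 = -X*(-5 + 0)*X/4 = -X*(-5)*X/4 = -(-5*X)*X/4 = -(-5)*X²/4 = 5*X²/4)
D + u(6) = -25 + (5/4)*6² = -25 + (5/4)*36 = -25 + 45 = 20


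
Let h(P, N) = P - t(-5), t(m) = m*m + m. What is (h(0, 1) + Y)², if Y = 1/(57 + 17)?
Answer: 2187441/5476 ≈ 399.46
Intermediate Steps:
t(m) = m + m² (t(m) = m² + m = m + m²)
h(P, N) = -20 + P (h(P, N) = P - (-5)*(1 - 5) = P - (-5)*(-4) = P - 1*20 = P - 20 = -20 + P)
Y = 1/74 ≈ 0.013514
(h(0, 1) + Y)² = ((-20 + 0) + 1/74)² = (-20 + 1/74)² = (-1479/74)² = 2187441/5476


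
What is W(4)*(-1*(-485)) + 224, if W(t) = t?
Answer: 2164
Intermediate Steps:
W(4)*(-1*(-485)) + 224 = 4*(-1*(-485)) + 224 = 4*485 + 224 = 1940 + 224 = 2164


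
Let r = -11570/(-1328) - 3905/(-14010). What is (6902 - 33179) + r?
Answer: -24436183051/930264 ≈ -26268.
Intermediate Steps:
r = 8364077/930264 (r = -11570*(-1/1328) - 3905*(-1/14010) = 5785/664 + 781/2802 = 8364077/930264 ≈ 8.9911)
(6902 - 33179) + r = (6902 - 33179) + 8364077/930264 = -26277 + 8364077/930264 = -24436183051/930264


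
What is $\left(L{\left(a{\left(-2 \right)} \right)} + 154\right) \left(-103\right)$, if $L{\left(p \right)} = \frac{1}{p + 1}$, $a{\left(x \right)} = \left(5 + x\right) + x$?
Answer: $- \frac{31827}{2} \approx -15914.0$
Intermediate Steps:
$a{\left(x \right)} = 5 + 2 x$
$L{\left(p \right)} = \frac{1}{1 + p}$
$\left(L{\left(a{\left(-2 \right)} \right)} + 154\right) \left(-103\right) = \left(\frac{1}{1 + \left(5 + 2 \left(-2\right)\right)} + 154\right) \left(-103\right) = \left(\frac{1}{1 + \left(5 - 4\right)} + 154\right) \left(-103\right) = \left(\frac{1}{1 + 1} + 154\right) \left(-103\right) = \left(\frac{1}{2} + 154\right) \left(-103\right) = \frac{309}{2} \left(-103\right) = - \frac{31827}{2}$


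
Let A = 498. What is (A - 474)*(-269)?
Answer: -6456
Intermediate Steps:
(A - 474)*(-269) = (498 - 474)*(-269) = 24*(-269) = -6456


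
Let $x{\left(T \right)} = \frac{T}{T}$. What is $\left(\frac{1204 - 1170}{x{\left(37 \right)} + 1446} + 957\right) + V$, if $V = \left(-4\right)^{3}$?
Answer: $\frac{1292205}{1447} \approx 893.02$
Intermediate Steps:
$x{\left(T \right)} = 1$
$V = -64$
$\left(\frac{1204 - 1170}{x{\left(37 \right)} + 1446} + 957\right) + V = \left(\frac{1204 - 1170}{1 + 1446} + 957\right) - 64 = \left(\frac{34}{1447} + 957\right) - 64 = \frac{1384813}{1447} - 64 = \frac{1292205}{1447}$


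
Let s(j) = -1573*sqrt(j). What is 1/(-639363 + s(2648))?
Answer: -639363/402233022577 + 3146*sqrt(662)/402233022577 ≈ -1.3883e-6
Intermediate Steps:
1/(-639363 + s(2648)) = 1/(-639363 - 3146*sqrt(662))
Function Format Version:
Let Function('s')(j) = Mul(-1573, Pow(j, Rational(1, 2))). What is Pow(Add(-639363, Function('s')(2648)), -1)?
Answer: Add(Rational(-639363, 402233022577), Mul(Rational(3146, 402233022577), Pow(662, Rational(1, 2)))) ≈ -1.3883e-6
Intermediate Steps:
Pow(Add(-639363, Function('s')(2648)), -1) = Pow(Add(-639363, Mul(-1573, Pow(2648, Rational(1, 2)))), -1) = Pow(Add(-639363, Mul(-1573, Mul(2, Pow(662, Rational(1, 2))))), -1) = Pow(Add(-639363, Mul(-3146, Pow(662, Rational(1, 2)))), -1)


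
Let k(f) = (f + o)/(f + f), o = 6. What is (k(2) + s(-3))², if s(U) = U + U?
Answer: 16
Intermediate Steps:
s(U) = 2*U
k(f) = (6 + f)/(2*f) (k(f) = (f + 6)/(f + f) = (6 + f)/((2*f)) = (6 + f)*(1/(2*f)) = (6 + f)/(2*f))
(k(2) + s(-3))² = ((½)*(6 + 2)/2 + 2*(-3))² = ((½)*(½)*8 - 6)² = (2 - 6)² = (-4)² = 16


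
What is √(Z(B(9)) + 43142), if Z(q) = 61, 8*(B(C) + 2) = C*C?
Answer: √43203 ≈ 207.85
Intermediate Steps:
B(C) = -2 + C²/8 (B(C) = -2 + (C*C)/8 = -2 + C²/8)
√(Z(B(9)) + 43142) = √(61 + 43142) = √43203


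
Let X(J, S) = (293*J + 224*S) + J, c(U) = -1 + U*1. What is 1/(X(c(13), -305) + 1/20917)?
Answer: -20917/1355254263 ≈ -1.5434e-5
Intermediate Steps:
c(U) = -1 + U
X(J, S) = 224*S + 294*J (X(J, S) = (224*S + 293*J) + J = 224*S + 294*J)
1/(X(c(13), -305) + 1/20917) = 1/((224*(-305) + 294*(-1 + 13)) + 1/20917) = 1/((-68320 + 294*12) + 1/20917) = 1/((-68320 + 3528) + 1/20917) = 1/(-64792 + 1/20917) = 1/(-1355254263/20917) = -20917/1355254263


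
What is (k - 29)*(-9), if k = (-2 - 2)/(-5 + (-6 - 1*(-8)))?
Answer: 249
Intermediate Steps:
k = 4/3 (k = -4/(-5 + (-6 + 8)) = -4/(-5 + 2) = -4/(-3) = -4*(-1/3) = 4/3 ≈ 1.3333)
(k - 29)*(-9) = (4/3 - 29)*(-9) = -83/3*(-9) = 249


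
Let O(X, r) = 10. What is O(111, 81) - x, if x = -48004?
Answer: 48014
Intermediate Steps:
O(111, 81) - x = 10 - 1*(-48004) = 10 + 48004 = 48014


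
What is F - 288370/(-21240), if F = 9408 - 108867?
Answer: -211222079/2124 ≈ -99445.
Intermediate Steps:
F = -99459
F - 288370/(-21240) = -99459 - 288370/(-21240) = -99459 - 288370*(-1)/21240 = -99459 - 1*(-28837/2124) = -99459 + 28837/2124 = -211222079/2124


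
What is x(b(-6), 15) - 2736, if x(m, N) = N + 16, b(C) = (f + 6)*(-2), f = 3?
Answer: -2705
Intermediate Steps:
b(C) = -18 (b(C) = (3 + 6)*(-2) = 9*(-2) = -18)
x(m, N) = 16 + N
x(b(-6), 15) - 2736 = (16 + 15) - 2736 = 31 - 2736 = -2705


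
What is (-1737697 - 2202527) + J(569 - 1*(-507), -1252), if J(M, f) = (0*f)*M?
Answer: -3940224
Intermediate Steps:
J(M, f) = 0 (J(M, f) = 0*M = 0)
(-1737697 - 2202527) + J(569 - 1*(-507), -1252) = (-1737697 - 2202527) + 0 = -3940224 + 0 = -3940224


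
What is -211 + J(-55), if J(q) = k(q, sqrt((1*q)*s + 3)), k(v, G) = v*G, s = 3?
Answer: -211 - 495*I*sqrt(2) ≈ -211.0 - 700.04*I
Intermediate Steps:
k(v, G) = G*v
J(q) = q*sqrt(3 + 3*q) (J(q) = sqrt((1*q)*3 + 3)*q = sqrt(q*3 + 3)*q = sqrt(3*q + 3)*q = sqrt(3 + 3*q)*q = q*sqrt(3 + 3*q))
-211 + J(-55) = -211 - 55*sqrt(3 + 3*(-55)) = -211 - 55*sqrt(3 - 165) = -211 - 495*I*sqrt(2)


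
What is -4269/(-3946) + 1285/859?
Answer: 8737681/3389614 ≈ 2.5778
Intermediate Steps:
-4269/(-3946) + 1285/859 = -4269*(-1/3946) + 1285*(1/859) = 4269/3946 + 1285/859 = 8737681/3389614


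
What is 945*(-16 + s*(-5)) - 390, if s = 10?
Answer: -62760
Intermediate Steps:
945*(-16 + s*(-5)) - 390 = 945*(-16 + 10*(-5)) - 390 = 945*(-16 - 50) - 390 = 945*(-66) - 390 = -62370 - 390 = -62760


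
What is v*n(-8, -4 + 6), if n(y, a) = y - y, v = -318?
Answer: 0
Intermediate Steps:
n(y, a) = 0
v*n(-8, -4 + 6) = -318*0 = 0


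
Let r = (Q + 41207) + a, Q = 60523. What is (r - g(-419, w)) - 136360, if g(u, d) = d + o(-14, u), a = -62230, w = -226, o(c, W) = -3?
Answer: -96631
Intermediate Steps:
r = 39500 (r = (60523 + 41207) - 62230 = 101730 - 62230 = 39500)
g(u, d) = -3 + d (g(u, d) = d - 3 = -3 + d)
(r - g(-419, w)) - 136360 = (39500 - (-3 - 226)) - 136360 = (39500 - 1*(-229)) - 136360 = (39500 + 229) - 136360 = 39729 - 136360 = -96631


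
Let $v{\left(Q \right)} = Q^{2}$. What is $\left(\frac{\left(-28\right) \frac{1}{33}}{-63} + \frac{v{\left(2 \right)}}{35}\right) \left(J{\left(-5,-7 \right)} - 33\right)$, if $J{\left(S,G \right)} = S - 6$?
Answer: $- \frac{5312}{945} \approx -5.6212$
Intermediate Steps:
$J{\left(S,G \right)} = -6 + S$
$\left(\frac{\left(-28\right) \frac{1}{33}}{-63} + \frac{v{\left(2 \right)}}{35}\right) \left(J{\left(-5,-7 \right)} - 33\right) = \left(\frac{\left(-28\right) \frac{1}{33}}{-63} + \frac{2^{2}}{35}\right) \left(\left(-6 - 5\right) - 33\right) = \left(\left(-28\right) \frac{1}{33} \left(- \frac{1}{63}\right) + 4 \cdot \frac{1}{35}\right) \left(-11 - 33\right) = \left(\left(- \frac{28}{33}\right) \left(- \frac{1}{63}\right) + \frac{4}{35}\right) \left(-44\right) = \left(\frac{4}{297} + \frac{4}{35}\right) \left(-44\right) = \frac{1328}{10395} \left(-44\right) = - \frac{5312}{945}$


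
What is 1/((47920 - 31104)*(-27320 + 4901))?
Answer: -1/376997904 ≈ -2.6525e-9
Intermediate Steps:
1/((47920 - 31104)*(-27320 + 4901)) = 1/(16816*(-22419)) = 1/(-376997904) = -1/376997904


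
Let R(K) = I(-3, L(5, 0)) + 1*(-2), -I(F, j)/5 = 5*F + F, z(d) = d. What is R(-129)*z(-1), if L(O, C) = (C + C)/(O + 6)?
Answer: -88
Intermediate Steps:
L(O, C) = 2*C/(6 + O) (L(O, C) = (2*C)/(6 + O) = 2*C/(6 + O))
I(F, j) = -30*F (I(F, j) = -5*(5*F + F) = -30*F)
R(K) = 88 (R(K) = -30*(-3) + 1*(-2) = 90 - 2 = 88)
R(-129)*z(-1) = 88*(-1) = -88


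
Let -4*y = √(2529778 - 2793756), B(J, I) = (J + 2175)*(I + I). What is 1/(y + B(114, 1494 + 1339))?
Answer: 103755792/1345658046825397 + 26*I*√1562/1345658046825397 ≈ 7.7104e-8 + 7.6362e-13*I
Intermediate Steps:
B(J, I) = 2*I*(2175 + J) (B(J, I) = (2175 + J)*(2*I) = 2*I*(2175 + J))
y = -13*I*√1562/4 (y = -√(2529778 - 2793756)/4 = -13*I*√1562/4 ≈ -128.45*I)
1/(y + B(114, 1494 + 1339)) = 1/(-13*I*√1562/4 + 2*(1494 + 1339)*(2175 + 114)) = 1/(-13*I*√1562/4 + 2*2833*2289) = 1/(-13*I*√1562/4 + 12969474) = 1/(12969474 - 13*I*√1562/4)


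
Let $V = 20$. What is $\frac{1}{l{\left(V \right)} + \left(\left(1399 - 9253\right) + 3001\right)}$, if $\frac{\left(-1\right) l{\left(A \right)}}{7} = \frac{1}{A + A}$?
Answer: $- \frac{40}{194127} \approx -0.00020605$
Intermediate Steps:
$l{\left(A \right)} = - \frac{7}{2 A}$ ($l{\left(A \right)} = - \frac{7}{A + A} = - \frac{7}{2 A}$)
$\frac{1}{l{\left(V \right)} + \left(\left(1399 - 9253\right) + 3001\right)} = \frac{1}{- \frac{7}{2 \cdot 20} + \left(\left(1399 - 9253\right) + 3001\right)} = \frac{1}{\left(- \frac{7}{2}\right) \frac{1}{20} + \left(-7854 + 3001\right)} = \frac{1}{- \frac{7}{40} - 4853} = \frac{1}{- \frac{194127}{40}} = - \frac{40}{194127}$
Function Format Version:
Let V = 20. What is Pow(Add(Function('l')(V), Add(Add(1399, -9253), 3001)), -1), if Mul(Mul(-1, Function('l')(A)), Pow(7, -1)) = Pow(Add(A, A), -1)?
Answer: Rational(-40, 194127) ≈ -0.00020605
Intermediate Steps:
Function('l')(A) = Mul(Rational(-7, 2), Pow(A, -1)) (Function('l')(A) = Mul(-7, Pow(Add(A, A), -1)) = Mul(-7, Pow(Mul(2, A), -1)) = Mul(-7, Mul(Rational(1, 2), Pow(A, -1))) = Mul(Rational(-7, 2), Pow(A, -1)))
Pow(Add(Function('l')(V), Add(Add(1399, -9253), 3001)), -1) = Pow(Add(Mul(Rational(-7, 2), Pow(20, -1)), Add(Add(1399, -9253), 3001)), -1) = Pow(Add(Mul(Rational(-7, 2), Rational(1, 20)), Add(-7854, 3001)), -1) = Pow(Add(Rational(-7, 40), -4853), -1) = Pow(Rational(-194127, 40), -1) = Rational(-40, 194127)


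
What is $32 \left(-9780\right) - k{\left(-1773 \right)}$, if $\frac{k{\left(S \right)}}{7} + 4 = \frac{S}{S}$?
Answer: $-312939$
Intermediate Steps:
$k{\left(S \right)} = -21$ ($k{\left(S \right)} = -28 + 7 \frac{S}{S} = -28 + 7 \cdot 1 = -28 + 7 = -21$)
$32 \left(-9780\right) - k{\left(-1773 \right)} = 32 \left(-9780\right) - -21 = -312960 + 21 = -312939$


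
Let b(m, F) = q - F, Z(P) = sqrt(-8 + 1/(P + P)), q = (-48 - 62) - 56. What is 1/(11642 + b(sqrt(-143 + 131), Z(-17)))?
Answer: 390184/4477751857 + I*sqrt(9282)/4477751857 ≈ 8.7138e-5 + 2.1516e-8*I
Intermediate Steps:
q = -166 (q = -110 - 56 = -166)
Z(P) = sqrt(-8 + 1/(2*P))
b(m, F) = -166 - F
1/(11642 + b(sqrt(-143 + 131), Z(-17))) = 1/(11642 + (-166 - sqrt(-32 + 2/(-17))/2)) = 1/(11642 + (-166 - sqrt(-32 + 2*(-1/17))/2)) = 1/(11642 + (-166 - sqrt(-32 - 2/17)/2)) = 1/(11642 + (-166 - sqrt(-546/17)/2)) = 1/(11642 + (-166 - I*sqrt(9282)/17/2)) = 1/(11642 + (-166 - I*sqrt(9282)/34)) = 1/(11476 - I*sqrt(9282)/34)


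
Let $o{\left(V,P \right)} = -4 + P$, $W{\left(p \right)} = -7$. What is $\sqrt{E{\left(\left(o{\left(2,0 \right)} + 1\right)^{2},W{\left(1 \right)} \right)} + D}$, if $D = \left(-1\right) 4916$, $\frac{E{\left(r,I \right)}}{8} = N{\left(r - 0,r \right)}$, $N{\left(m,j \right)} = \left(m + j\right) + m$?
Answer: $10 i \sqrt{47} \approx 68.557 i$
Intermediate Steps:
$N{\left(m,j \right)} = j + 2 m$ ($N{\left(m,j \right)} = \left(j + m\right) + m = j + 2 m$)
$E{\left(r,I \right)} = 24 r$ ($E{\left(r,I \right)} = 8 \left(r + 2 \left(r - 0\right)\right) = 8 \left(r + 2 \left(r + 0\right)\right) = 8 \left(r + 2 r\right) = 8 \cdot 3 r = 24 r$)
$D = -4916$
$\sqrt{E{\left(\left(o{\left(2,0 \right)} + 1\right)^{2},W{\left(1 \right)} \right)} + D} = \sqrt{24 \left(\left(-4 + 0\right) + 1\right)^{2} - 4916} = \sqrt{24 \left(-4 + 1\right)^{2} - 4916} = \sqrt{24 \left(-3\right)^{2} - 4916} = \sqrt{24 \cdot 9 - 4916} = \sqrt{216 - 4916} = \sqrt{-4700} = 10 i \sqrt{47}$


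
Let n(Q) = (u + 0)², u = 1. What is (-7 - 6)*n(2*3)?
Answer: -13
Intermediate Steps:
n(Q) = 1 (n(Q) = (1 + 0)² = 1² = 1)
(-7 - 6)*n(2*3) = (-7 - 6)*1 = -13*1 = -13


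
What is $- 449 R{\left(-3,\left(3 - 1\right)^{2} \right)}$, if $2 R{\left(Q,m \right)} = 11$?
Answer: $- \frac{4939}{2} \approx -2469.5$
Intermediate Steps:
$R{\left(Q,m \right)} = \frac{11}{2}$ ($R{\left(Q,m \right)} = \frac{1}{2} \cdot 11 = \frac{11}{2}$)
$- 449 R{\left(-3,\left(3 - 1\right)^{2} \right)} = \left(-449\right) \frac{11}{2} = - \frac{4939}{2}$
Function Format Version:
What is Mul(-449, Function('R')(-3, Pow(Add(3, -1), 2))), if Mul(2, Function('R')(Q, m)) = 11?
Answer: Rational(-4939, 2) ≈ -2469.5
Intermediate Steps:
Function('R')(Q, m) = Rational(11, 2) (Function('R')(Q, m) = Mul(Rational(1, 2), 11) = Rational(11, 2))
Mul(-449, Function('R')(-3, Pow(Add(3, -1), 2))) = Mul(-449, Rational(11, 2)) = Rational(-4939, 2)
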